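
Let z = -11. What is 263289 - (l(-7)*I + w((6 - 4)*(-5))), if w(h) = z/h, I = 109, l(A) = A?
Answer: 2640509/10 ≈ 2.6405e+5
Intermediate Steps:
w(h) = -11/h
263289 - (l(-7)*I + w((6 - 4)*(-5))) = 263289 - (-7*109 - 11*(-1/(5*(6 - 4)))) = 263289 - (-763 - 11/(2*(-5))) = 263289 - (-763 - 11/(-10)) = 263289 - (-763 - 11*(-⅒)) = 263289 - (-763 + 11/10) = 263289 - 1*(-7619/10) = 263289 + 7619/10 = 2640509/10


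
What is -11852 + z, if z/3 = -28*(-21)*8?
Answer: 2260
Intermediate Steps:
z = 14112 (z = 3*(-28*(-21)*8) = 3*(588*8) = 3*4704 = 14112)
-11852 + z = -11852 + 14112 = 2260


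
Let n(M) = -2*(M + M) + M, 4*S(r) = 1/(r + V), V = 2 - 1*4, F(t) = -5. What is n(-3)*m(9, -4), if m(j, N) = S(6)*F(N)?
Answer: -45/16 ≈ -2.8125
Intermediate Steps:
V = -2 (V = 2 - 4 = -2)
S(r) = 1/(4*(-2 + r)) (S(r) = 1/(4*(r - 2)) = 1/(4*(-2 + r)))
n(M) = -3*M (n(M) = -4*M + M = -3*M)
m(j, N) = -5/16 (m(j, N) = (1/(4*(-2 + 6)))*(-5) = ((1/4)/4)*(-5) = ((1/4)*(1/4))*(-5) = (1/16)*(-5) = -5/16)
n(-3)*m(9, -4) = -3*(-3)*(-5/16) = 9*(-5/16) = -45/16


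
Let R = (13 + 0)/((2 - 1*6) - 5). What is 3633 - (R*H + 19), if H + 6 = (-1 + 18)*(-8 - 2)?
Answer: 30238/9 ≈ 3359.8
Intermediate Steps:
H = -176 (H = -6 + (-1 + 18)*(-8 - 2) = -6 + 17*(-10) = -6 - 170 = -176)
R = -13/9 (R = 13/((2 - 6) - 5) = 13/(-4 - 5) = 13/(-9) = 13*(-⅑) = -13/9 ≈ -1.4444)
3633 - (R*H + 19) = 3633 - (-13/9*(-176) + 19) = 3633 - (2288/9 + 19) = 3633 - 1*2459/9 = 3633 - 2459/9 = 30238/9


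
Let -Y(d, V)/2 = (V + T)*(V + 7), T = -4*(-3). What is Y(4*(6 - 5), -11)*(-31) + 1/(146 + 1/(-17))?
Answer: -615271/2481 ≈ -247.99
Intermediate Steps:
T = 12
Y(d, V) = -2*(7 + V)*(12 + V) (Y(d, V) = -2*(V + 12)*(V + 7) = -2*(12 + V)*(7 + V) = -2*(7 + V)*(12 + V))
Y(4*(6 - 5), -11)*(-31) + 1/(146 + 1/(-17)) = (-168 - 38*(-11) - 2*(-11)²)*(-31) + 1/(146 + 1/(-17)) = (-168 + 418 - 2*121)*(-31) + 1/(146 - 1/17) = (-168 + 418 - 242)*(-31) + 1/(2481/17) = 8*(-31) + 17/2481 = -248 + 17/2481 = -615271/2481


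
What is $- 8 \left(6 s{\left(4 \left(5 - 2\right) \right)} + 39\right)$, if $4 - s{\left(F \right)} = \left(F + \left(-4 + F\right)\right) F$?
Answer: $11016$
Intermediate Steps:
$s{\left(F \right)} = 4 - F \left(-4 + 2 F\right)$ ($s{\left(F \right)} = 4 - \left(F + \left(-4 + F\right)\right) F = 4 - \left(-4 + 2 F\right) F = 4 - F \left(-4 + 2 F\right)$)
$- 8 \left(6 s{\left(4 \left(5 - 2\right) \right)} + 39\right) = - 8 \left(6 \left(4 - 2 \left(4 \left(5 - 2\right)\right)^{2} + 4 \cdot 4 \left(5 - 2\right)\right) + 39\right) = - 8 \left(6 \left(4 - 2 \left(4 \cdot 3\right)^{2} + 4 \cdot 4 \cdot 3\right) + 39\right) = - 8 \left(6 \left(4 - 2 \cdot 12^{2} + 4 \cdot 12\right) + 39\right) = - 8 \left(6 \left(4 - 288 + 48\right) + 39\right) = - 8 \left(6 \left(-236\right) + 39\right) = - 8 \left(-1416 + 39\right) = \left(-8\right) \left(-1377\right) = 11016$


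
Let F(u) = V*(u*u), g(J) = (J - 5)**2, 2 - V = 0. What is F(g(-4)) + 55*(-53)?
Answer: 10207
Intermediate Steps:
V = 2 (V = 2 - 1*0 = 2 + 0 = 2)
g(J) = (-5 + J)**2
F(u) = 2*u**2 (F(u) = 2*(u*u) = 2*u**2)
F(g(-4)) + 55*(-53) = 2*((-5 - 4)**2)**2 + 55*(-53) = 2*((-9)**2)**2 - 2915 = 2*81**2 - 2915 = 2*6561 - 2915 = 13122 - 2915 = 10207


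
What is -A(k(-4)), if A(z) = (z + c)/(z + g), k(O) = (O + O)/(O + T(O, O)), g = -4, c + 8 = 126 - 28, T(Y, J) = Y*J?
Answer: 134/7 ≈ 19.143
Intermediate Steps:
T(Y, J) = J*Y
c = 90 (c = -8 + (126 - 28) = -8 + 98 = 90)
k(O) = 2*O/(O + O²) (k(O) = (O + O)/(O + O*O) = (2*O)/(O + O²) = 2*O/(O + O²))
A(z) = (90 + z)/(-4 + z) (A(z) = (z + 90)/(z - 4) = (90 + z)/(-4 + z))
-A(k(-4)) = -(90 + 2/(1 - 4))/(-4 + 2/(1 - 4)) = -(90 + 2/(-3))/(-4 + 2/(-3)) = -(90 + 2*(-⅓))/(-4 + 2*(-⅓)) = -(90 - ⅔)/(-4 - ⅔) = -268/((-14/3)*3) = -(-3)*268/(14*3) = -1*(-134/7) = 134/7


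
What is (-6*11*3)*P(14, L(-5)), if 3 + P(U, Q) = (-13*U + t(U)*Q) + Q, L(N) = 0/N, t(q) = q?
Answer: 36630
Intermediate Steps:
L(N) = 0
P(U, Q) = -3 + Q - 13*U + Q*U (P(U, Q) = -3 + ((-13*U + U*Q) + Q) = -3 + ((-13*U + Q*U) + Q) = -3 + (Q - 13*U + Q*U) = -3 + Q - 13*U + Q*U)
(-6*11*3)*P(14, L(-5)) = (-6*11*3)*(-3 + 0 - 13*14 + 0*14) = (-66*3)*(-3 + 0 - 182 + 0) = -198*(-185) = 36630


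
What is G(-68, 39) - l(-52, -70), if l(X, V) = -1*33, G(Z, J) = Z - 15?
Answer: -50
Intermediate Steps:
G(Z, J) = -15 + Z
l(X, V) = -33
G(-68, 39) - l(-52, -70) = (-15 - 68) - 1*(-33) = -83 + 33 = -50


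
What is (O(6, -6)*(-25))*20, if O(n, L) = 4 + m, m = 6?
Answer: -5000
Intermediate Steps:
O(n, L) = 10 (O(n, L) = 4 + 6 = 10)
(O(6, -6)*(-25))*20 = (10*(-25))*20 = -250*20 = -5000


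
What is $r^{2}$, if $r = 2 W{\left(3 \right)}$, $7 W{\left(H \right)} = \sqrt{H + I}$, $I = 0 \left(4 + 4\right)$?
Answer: $\frac{12}{49} \approx 0.2449$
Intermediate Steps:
$I = 0$ ($I = 0 \cdot 8 = 0$)
$W{\left(H \right)} = \frac{\sqrt{H}}{7}$ ($W{\left(H \right)} = \frac{\sqrt{H + 0}}{7} = \frac{\sqrt{H}}{7}$)
$r = \frac{2 \sqrt{3}}{7}$ ($r = 2 \frac{\sqrt{3}}{7} = \frac{2 \sqrt{3}}{7} \approx 0.49487$)
$r^{2} = \left(\frac{2 \sqrt{3}}{7}\right)^{2} = \frac{12}{49}$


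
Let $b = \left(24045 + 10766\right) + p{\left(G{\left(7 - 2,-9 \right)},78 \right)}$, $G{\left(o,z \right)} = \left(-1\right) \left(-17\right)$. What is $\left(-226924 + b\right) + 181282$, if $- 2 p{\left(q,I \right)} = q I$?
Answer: $-11494$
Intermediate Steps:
$G{\left(o,z \right)} = 17$
$p{\left(q,I \right)} = - \frac{I q}{2}$ ($p{\left(q,I \right)} = - \frac{q I}{2} = - \frac{I q}{2}$)
$b = 34148$ ($b = \left(24045 + 10766\right) - 39 \cdot 17 = 34811 - 663 = 34148$)
$\left(-226924 + b\right) + 181282 = \left(-226924 + 34148\right) + 181282 = -192776 + 181282 = -11494$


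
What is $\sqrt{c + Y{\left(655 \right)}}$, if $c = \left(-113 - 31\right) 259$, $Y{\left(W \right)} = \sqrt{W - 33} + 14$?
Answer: $\sqrt{-37282 + \sqrt{622}} \approx 193.02 i$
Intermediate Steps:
$Y{\left(W \right)} = 14 + \sqrt{-33 + W}$ ($Y{\left(W \right)} = \sqrt{-33 + W} + 14 = 14 + \sqrt{-33 + W}$)
$c = -37296$ ($c = \left(-144\right) 259 = -37296$)
$\sqrt{c + Y{\left(655 \right)}} = \sqrt{-37296 + \left(14 + \sqrt{-33 + 655}\right)} = \sqrt{-37296 + \left(14 + \sqrt{622}\right)} = \sqrt{-37282 + \sqrt{622}}$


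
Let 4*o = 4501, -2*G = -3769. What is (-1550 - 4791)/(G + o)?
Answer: -25364/12039 ≈ -2.1068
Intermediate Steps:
G = 3769/2 (G = -½*(-3769) = 3769/2 ≈ 1884.5)
o = 4501/4 (o = (¼)*4501 = 4501/4 ≈ 1125.3)
(-1550 - 4791)/(G + o) = (-1550 - 4791)/(3769/2 + 4501/4) = -6341/12039/4 = -6341*4/12039 = -25364/12039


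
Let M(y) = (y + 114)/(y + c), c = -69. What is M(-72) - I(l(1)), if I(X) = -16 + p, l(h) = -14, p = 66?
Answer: -2364/47 ≈ -50.298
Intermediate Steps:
M(y) = (114 + y)/(-69 + y) (M(y) = (y + 114)/(y - 69) = (114 + y)/(-69 + y))
I(X) = 50 (I(X) = -16 + 66 = 50)
M(-72) - I(l(1)) = (114 - 72)/(-69 - 72) - 1*50 = 42/(-141) - 50 = -1/141*42 - 50 = -14/47 - 50 = -2364/47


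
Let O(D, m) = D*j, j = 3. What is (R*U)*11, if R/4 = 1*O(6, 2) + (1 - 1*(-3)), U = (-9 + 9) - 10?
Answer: -9680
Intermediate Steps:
U = -10 (U = 0 - 10 = -10)
O(D, m) = 3*D (O(D, m) = D*3 = 3*D)
R = 88 (R = 4*(1*(3*6) + (1 - 1*(-3))) = 4*(1*18 + (1 + 3)) = 4*(18 + 4) = 4*22 = 88)
(R*U)*11 = (88*(-10))*11 = -880*11 = -9680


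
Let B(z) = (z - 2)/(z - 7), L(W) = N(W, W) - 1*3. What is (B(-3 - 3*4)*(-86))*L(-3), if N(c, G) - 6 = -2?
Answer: -731/11 ≈ -66.455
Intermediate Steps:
N(c, G) = 4 (N(c, G) = 6 - 2 = 4)
L(W) = 1 (L(W) = 4 - 1*3 = 4 - 3 = 1)
B(z) = (-2 + z)/(-7 + z)
(B(-3 - 3*4)*(-86))*L(-3) = (((-2 + (-3 - 3*4))/(-7 + (-3 - 3*4)))*(-86))*1 = (((-2 + (-3 - 12))/(-7 + (-3 - 12)))*(-86))*1 = (((-2 - 15)/(-7 - 15))*(-86))*1 = ((-17/(-22))*(-86))*1 = (-1/22*(-17)*(-86))*1 = ((17/22)*(-86))*1 = -731/11*1 = -731/11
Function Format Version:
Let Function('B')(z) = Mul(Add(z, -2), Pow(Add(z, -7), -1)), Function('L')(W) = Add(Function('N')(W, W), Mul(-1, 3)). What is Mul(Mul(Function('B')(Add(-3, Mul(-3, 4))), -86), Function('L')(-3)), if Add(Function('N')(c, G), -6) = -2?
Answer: Rational(-731, 11) ≈ -66.455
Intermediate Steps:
Function('N')(c, G) = 4 (Function('N')(c, G) = Add(6, -2) = 4)
Function('L')(W) = 1 (Function('L')(W) = Add(4, Mul(-1, 3)) = Add(4, -3) = 1)
Function('B')(z) = Mul(Pow(Add(-7, z), -1), Add(-2, z)) (Function('B')(z) = Mul(Add(-2, z), Pow(Add(-7, z), -1)) = Mul(Pow(Add(-7, z), -1), Add(-2, z)))
Mul(Mul(Function('B')(Add(-3, Mul(-3, 4))), -86), Function('L')(-3)) = Mul(Mul(Mul(Pow(Add(-7, Add(-3, Mul(-3, 4))), -1), Add(-2, Add(-3, Mul(-3, 4)))), -86), 1) = Mul(Mul(Mul(Pow(Add(-7, Add(-3, -12)), -1), Add(-2, Add(-3, -12))), -86), 1) = Mul(Mul(Mul(Pow(Add(-7, -15), -1), Add(-2, -15)), -86), 1) = Mul(Mul(Mul(Pow(-22, -1), -17), -86), 1) = Mul(Mul(Mul(Rational(-1, 22), -17), -86), 1) = Mul(Mul(Rational(17, 22), -86), 1) = Mul(Rational(-731, 11), 1) = Rational(-731, 11)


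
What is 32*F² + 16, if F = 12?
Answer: 4624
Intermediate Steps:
32*F² + 16 = 32*12² + 16 = 32*144 + 16 = 4608 + 16 = 4624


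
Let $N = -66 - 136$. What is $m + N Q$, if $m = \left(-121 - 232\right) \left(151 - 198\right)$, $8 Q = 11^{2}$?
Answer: $\frac{54143}{4} \approx 13536.0$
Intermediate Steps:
$Q = \frac{121}{8}$ ($Q = \frac{11^{2}}{8} = \frac{1}{8} \cdot 121 = \frac{121}{8} \approx 15.125$)
$m = 16591$ ($m = \left(-353\right) \left(-47\right) = 16591$)
$N = -202$ ($N = -66 - 136 = -202$)
$m + N Q = 16591 - \frac{12221}{4} = \frac{54143}{4}$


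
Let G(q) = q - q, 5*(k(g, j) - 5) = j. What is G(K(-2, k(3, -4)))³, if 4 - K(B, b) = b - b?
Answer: 0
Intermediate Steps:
k(g, j) = 5 + j/5
K(B, b) = 4 (K(B, b) = 4 - (b - b) = 4 - 1*0 = 4 + 0 = 4)
G(q) = 0
G(K(-2, k(3, -4)))³ = 0³ = 0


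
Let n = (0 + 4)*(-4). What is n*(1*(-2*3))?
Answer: 96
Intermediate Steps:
n = -16 (n = 4*(-4) = -16)
n*(1*(-2*3)) = -16*(-2*3) = -16*(-6) = 96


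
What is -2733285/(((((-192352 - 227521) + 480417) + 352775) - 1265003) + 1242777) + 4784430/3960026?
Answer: -639480184530/110624174887 ≈ -5.7807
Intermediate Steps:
-2733285/(((((-192352 - 227521) + 480417) + 352775) - 1265003) + 1242777) + 4784430/3960026 = -2733285/((((-419873 + 480417) + 352775) - 1265003) + 1242777) + 4784430*(1/3960026) = -2733285/(((60544 + 352775) - 1265003) + 1242777) + 341745/282859 = -2733285/((413319 - 1265003) + 1242777) + 341745/282859 = -2733285/(-851684 + 1242777) + 341745/282859 = -2733285/391093 + 341745/282859 = -639480184530/110624174887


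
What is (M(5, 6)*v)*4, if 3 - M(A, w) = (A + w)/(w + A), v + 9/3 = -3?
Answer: -48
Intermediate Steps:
v = -6 (v = -3 - 3 = -6)
M(A, w) = 2 (M(A, w) = 3 - (A + w)/(w + A) = 3 - (A + w)/(A + w) = 3 - 1*1 = 3 - 1 = 2)
(M(5, 6)*v)*4 = (2*(-6))*4 = -12*4 = -48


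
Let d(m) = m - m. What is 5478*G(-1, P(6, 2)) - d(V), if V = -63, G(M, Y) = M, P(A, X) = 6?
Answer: -5478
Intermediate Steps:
d(m) = 0
5478*G(-1, P(6, 2)) - d(V) = 5478*(-1) - 1*0 = -5478 + 0 = -5478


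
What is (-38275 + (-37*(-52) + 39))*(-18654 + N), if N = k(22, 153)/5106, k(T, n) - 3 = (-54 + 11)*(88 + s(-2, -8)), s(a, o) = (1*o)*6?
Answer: 576447196132/851 ≈ 6.7738e+8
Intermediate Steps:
s(a, o) = 6*o (s(a, o) = o*6 = 6*o)
k(T, n) = -1717 (k(T, n) = 3 + (-54 + 11)*(88 + 6*(-8)) = 3 - 43*(88 - 48) = 3 - 43*40 = 3 - 1720 = -1717)
N = -1717/5106 ≈ -0.33627
(-38275 + (-37*(-52) + 39))*(-18654 + N) = (-38275 + (-37*(-52) + 39))*(-18654 - 1717/5106) = (-38275 + (1924 + 39))*(-95249041/5106) = (-38275 + 1963)*(-95249041/5106) = -36312*(-95249041/5106) = 576447196132/851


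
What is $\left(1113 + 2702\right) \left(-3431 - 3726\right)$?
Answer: $-27303955$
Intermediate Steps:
$\left(1113 + 2702\right) \left(-3431 - 3726\right) = 3815 \left(-7157\right) = -27303955$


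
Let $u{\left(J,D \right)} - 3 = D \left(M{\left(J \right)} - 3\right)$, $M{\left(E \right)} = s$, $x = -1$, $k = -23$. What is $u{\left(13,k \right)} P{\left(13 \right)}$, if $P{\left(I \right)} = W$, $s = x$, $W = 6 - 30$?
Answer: $-2280$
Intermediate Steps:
$W = -24$ ($W = 6 - 30 = -24$)
$s = -1$
$M{\left(E \right)} = -1$
$u{\left(J,D \right)} = 3 - 4 D$ ($u{\left(J,D \right)} = 3 + D \left(-1 - 3\right) = 3 + D \left(-4\right) = 3 - 4 D$)
$P{\left(I \right)} = -24$
$u{\left(13,k \right)} P{\left(13 \right)} = \left(3 - -92\right) \left(-24\right) = \left(3 + 92\right) \left(-24\right) = 95 \left(-24\right) = -2280$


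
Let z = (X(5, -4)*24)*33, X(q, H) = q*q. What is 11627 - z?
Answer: -8173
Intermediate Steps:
X(q, H) = q**2
z = 19800 (z = (5**2*24)*33 = (25*24)*33 = 600*33 = 19800)
11627 - z = 11627 - 1*19800 = 11627 - 19800 = -8173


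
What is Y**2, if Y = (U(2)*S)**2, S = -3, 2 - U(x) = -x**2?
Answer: 104976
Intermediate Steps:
U(x) = 2 + x**2 (U(x) = 2 - (-1)*x**2 = 2 + x**2)
Y = 324 (Y = ((2 + 2**2)*(-3))**2 = ((2 + 4)*(-3))**2 = (6*(-3))**2 = (-18)**2 = 324)
Y**2 = 324**2 = 104976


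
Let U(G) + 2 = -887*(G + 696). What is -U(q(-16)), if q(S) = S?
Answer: 603162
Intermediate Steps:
U(G) = -617354 - 887*G (U(G) = -2 - 887*(G + 696) = -2 - 887*(696 + G) = -2 + (-617352 - 887*G) = -617354 - 887*G)
-U(q(-16)) = -(-617354 - 887*(-16)) = -(-617354 + 14192) = -1*(-603162) = 603162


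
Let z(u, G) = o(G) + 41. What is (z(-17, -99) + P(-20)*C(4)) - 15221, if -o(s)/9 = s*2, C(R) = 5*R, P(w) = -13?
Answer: -13658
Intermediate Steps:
o(s) = -18*s (o(s) = -9*s*2 = -18*s)
z(u, G) = 41 - 18*G (z(u, G) = -18*G + 41 = 41 - 18*G)
(z(-17, -99) + P(-20)*C(4)) - 15221 = ((41 - 18*(-99)) - 65*4) - 15221 = ((41 + 1782) - 13*20) - 15221 = (1823 - 260) - 15221 = 1563 - 15221 = -13658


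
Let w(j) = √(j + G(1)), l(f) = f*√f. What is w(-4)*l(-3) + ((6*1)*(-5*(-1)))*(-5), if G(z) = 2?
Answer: -150 + 3*√6 ≈ -142.65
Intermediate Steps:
l(f) = f^(3/2)
w(j) = √(2 + j) (w(j) = √(j + 2) = √(2 + j))
w(-4)*l(-3) + ((6*1)*(-5*(-1)))*(-5) = √(2 - 4)*(-3)^(3/2) + ((6*1)*(-5*(-1)))*(-5) = √(-2)*(-3*I*√3) + (6*5)*(-5) = (I*√2)*(-3*I*√3) + 30*(-5) = 3*√6 - 150 = -150 + 3*√6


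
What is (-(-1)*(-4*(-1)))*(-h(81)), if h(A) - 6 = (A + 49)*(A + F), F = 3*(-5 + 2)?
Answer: -37464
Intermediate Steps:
F = -9 (F = 3*(-3) = -9)
h(A) = 6 + (-9 + A)*(49 + A) (h(A) = 6 + (A + 49)*(A - 9) = 6 + (49 + A)*(-9 + A) = 6 + (-9 + A)*(49 + A))
(-(-1)*(-4*(-1)))*(-h(81)) = (-(-1)*(-4*(-1)))*(-(-435 + 81² + 40*81)) = (-(-1)*4)*(-(-435 + 6561 + 3240)) = (-1*(-4))*(-1*9366) = 4*(-9366) = -37464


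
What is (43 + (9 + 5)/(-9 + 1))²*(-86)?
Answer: -1170675/8 ≈ -1.4633e+5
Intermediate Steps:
(43 + (9 + 5)/(-9 + 1))²*(-86) = (43 + 14/(-8))²*(-86) = (43 + 14*(-⅛))²*(-86) = (43 - 7/4)²*(-86) = (165/4)²*(-86) = (27225/16)*(-86) = -1170675/8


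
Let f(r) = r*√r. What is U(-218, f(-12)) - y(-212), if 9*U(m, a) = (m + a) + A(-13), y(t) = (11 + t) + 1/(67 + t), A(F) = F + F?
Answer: 226934/1305 - 8*I*√3/3 ≈ 173.9 - 4.6188*I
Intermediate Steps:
A(F) = 2*F
f(r) = r^(3/2)
y(t) = 11 + t + 1/(67 + t)
U(m, a) = -26/9 + a/9 + m/9 (U(m, a) = ((m + a) + 2*(-13))/9 = ((a + m) - 26)/9 = (-26 + a + m)/9 = -26/9 + a/9 + m/9)
U(-218, f(-12)) - y(-212) = (-26/9 + (-12)^(3/2)/9 + (⅑)*(-218)) - (738 + (-212)² + 78*(-212))/(67 - 212) = (-26/9 + (-24*I*√3)/9 - 218/9) - (738 + 44944 - 16536)/(-145) = (-26/9 - 8*I*√3/3 - 218/9) - (-1)*29146/145 = (-244/9 - 8*I*√3/3) - 1*(-29146/145) = (-244/9 - 8*I*√3/3) + 29146/145 = 226934/1305 - 8*I*√3/3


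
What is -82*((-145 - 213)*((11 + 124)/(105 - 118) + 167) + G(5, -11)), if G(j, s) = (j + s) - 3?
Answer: 59778410/13 ≈ 4.5983e+6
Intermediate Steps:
G(j, s) = -3 + j + s
-82*((-145 - 213)*((11 + 124)/(105 - 118) + 167) + G(5, -11)) = -82*((-145 - 213)*((11 + 124)/(105 - 118) + 167) + (-3 + 5 - 11)) = -82*(-358*(135/(-13) + 167) - 9) = -82*(-358*(135*(-1/13) + 167) - 9) = -82*(-358*(-135/13 + 167) - 9) = -82*(-358*2036/13 - 9) = -82*(-728888/13 - 9) = -82*(-729005/13) = 59778410/13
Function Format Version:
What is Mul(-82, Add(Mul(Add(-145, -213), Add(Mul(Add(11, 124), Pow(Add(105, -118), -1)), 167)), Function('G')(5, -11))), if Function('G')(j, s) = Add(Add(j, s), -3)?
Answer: Rational(59778410, 13) ≈ 4.5983e+6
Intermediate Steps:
Function('G')(j, s) = Add(-3, j, s)
Mul(-82, Add(Mul(Add(-145, -213), Add(Mul(Add(11, 124), Pow(Add(105, -118), -1)), 167)), Function('G')(5, -11))) = Mul(-82, Add(Mul(Add(-145, -213), Add(Mul(Add(11, 124), Pow(Add(105, -118), -1)), 167)), Add(-3, 5, -11))) = Mul(-82, Add(Mul(-358, Add(Mul(135, Pow(-13, -1)), 167)), -9)) = Mul(-82, Add(Mul(-358, Add(Mul(135, Rational(-1, 13)), 167)), -9)) = Mul(-82, Add(Mul(-358, Add(Rational(-135, 13), 167)), -9)) = Mul(-82, Add(Mul(-358, Rational(2036, 13)), -9)) = Mul(-82, Add(Rational(-728888, 13), -9)) = Mul(-82, Rational(-729005, 13)) = Rational(59778410, 13)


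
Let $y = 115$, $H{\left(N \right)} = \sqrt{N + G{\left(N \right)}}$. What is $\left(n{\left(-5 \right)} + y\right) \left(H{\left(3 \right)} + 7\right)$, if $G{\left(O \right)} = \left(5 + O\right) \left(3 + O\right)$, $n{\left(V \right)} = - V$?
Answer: $840 + 120 \sqrt{51} \approx 1697.0$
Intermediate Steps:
$G{\left(O \right)} = \left(3 + O\right) \left(5 + O\right)$
$H{\left(N \right)} = \sqrt{15 + N^{2} + 9 N}$ ($H{\left(N \right)} = \sqrt{N + \left(15 + N^{2} + 8 N\right)} = \sqrt{15 + N^{2} + 9 N}$)
$\left(n{\left(-5 \right)} + y\right) \left(H{\left(3 \right)} + 7\right) = \left(\left(-1\right) \left(-5\right) + 115\right) \left(\sqrt{15 + 3^{2} + 9 \cdot 3} + 7\right) = \left(5 + 115\right) \left(\sqrt{15 + 9 + 27} + 7\right) = 120 \left(\sqrt{51} + 7\right) = 120 \left(7 + \sqrt{51}\right) = 840 + 120 \sqrt{51}$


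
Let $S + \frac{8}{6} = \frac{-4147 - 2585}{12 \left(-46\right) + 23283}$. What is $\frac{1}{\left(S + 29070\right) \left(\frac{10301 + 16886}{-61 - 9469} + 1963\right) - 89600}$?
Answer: $\frac{21662643}{1232359287315739} \approx 1.7578 \cdot 10^{-8}$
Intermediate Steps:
$S = - \frac{37040}{22731}$ ($S = - \frac{4}{3} + \frac{-4147 - 2585}{12 \left(-46\right) + 23283} = - \frac{4}{3} - \frac{6732}{-552 + 23283} = - \frac{4}{3} - \frac{6732}{22731} = - \frac{4}{3} - \frac{2244}{7577} = - \frac{37040}{22731} \approx -1.6295$)
$\frac{1}{\left(S + 29070\right) \left(\frac{10301 + 16886}{-61 - 9469} + 1963\right) - 89600} = \frac{1}{\left(- \frac{37040}{22731} + 29070\right) \left(\frac{10301 + 16886}{-61 - 9469} + 1963\right) - 89600} = \frac{1}{\frac{660753130 \left(\frac{27187}{-9530} + 1963\right)}{22731} - 89600} = \frac{1}{\frac{660753130 \left(27187 \left(- \frac{1}{9530}\right) + 1963\right)}{22731} - 89600} = \frac{1}{\frac{660753130 \left(- \frac{27187}{9530} + 1963\right)}{22731} - 89600} = \frac{1}{\frac{660753130}{22731} \cdot \frac{18680203}{9530} - 89600} = \frac{1}{\frac{1234300260128539}{21662643} - 89600} = \frac{1}{\frac{1232359287315739}{21662643}} = \frac{21662643}{1232359287315739}$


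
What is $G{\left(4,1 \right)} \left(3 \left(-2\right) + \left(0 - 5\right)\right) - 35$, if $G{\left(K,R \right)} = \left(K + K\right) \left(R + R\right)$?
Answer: $-211$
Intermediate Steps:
$G{\left(K,R \right)} = 4 K R$ ($G{\left(K,R \right)} = 2 K 2 R = 4 K R$)
$G{\left(4,1 \right)} \left(3 \left(-2\right) + \left(0 - 5\right)\right) - 35 = 4 \cdot 4 \cdot 1 \left(3 \left(-2\right) + \left(0 - 5\right)\right) - 35 = 16 \left(-6 - 5\right) - 35 = 16 \left(-11\right) - 35 = -176 - 35 = -211$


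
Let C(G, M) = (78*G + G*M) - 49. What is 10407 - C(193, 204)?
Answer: -43970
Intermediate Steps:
C(G, M) = -49 + 78*G + G*M
10407 - C(193, 204) = 10407 - (-49 + 78*193 + 193*204) = 10407 - (-49 + 15054 + 39372) = 10407 - 1*54377 = 10407 - 54377 = -43970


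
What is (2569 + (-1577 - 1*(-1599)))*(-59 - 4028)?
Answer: -10589417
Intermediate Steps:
(2569 + (-1577 - 1*(-1599)))*(-59 - 4028) = (2569 + (-1577 + 1599))*(-4087) = (2569 + 22)*(-4087) = 2591*(-4087) = -10589417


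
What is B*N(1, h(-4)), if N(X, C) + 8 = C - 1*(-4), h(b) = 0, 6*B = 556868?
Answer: -1113736/3 ≈ -3.7125e+5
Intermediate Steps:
B = 278434/3 (B = (⅙)*556868 = 278434/3 ≈ 92811.)
N(X, C) = -4 + C (N(X, C) = -8 + (C - 1*(-4)) = -8 + (C + 4) = -8 + (4 + C) = -4 + C)
B*N(1, h(-4)) = 278434*(-4 + 0)/3 = (278434/3)*(-4) = -1113736/3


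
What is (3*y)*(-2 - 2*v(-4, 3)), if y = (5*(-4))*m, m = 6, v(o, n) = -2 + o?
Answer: -3600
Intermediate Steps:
y = -120 (y = (5*(-4))*6 = -20*6 = -120)
(3*y)*(-2 - 2*v(-4, 3)) = (3*(-120))*(-2 - 2*(-2 - 4)) = -360*(-2 - 2*(-6)) = -360*(-2 + 12) = -360*10 = -3600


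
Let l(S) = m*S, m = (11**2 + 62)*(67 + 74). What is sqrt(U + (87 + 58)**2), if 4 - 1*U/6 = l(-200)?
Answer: sqrt(30984649) ≈ 5566.4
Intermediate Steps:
m = 25803 (m = (121 + 62)*141 = 183*141 = 25803)
l(S) = 25803*S
U = 30963624 (U = 24 - 154818*(-200) = 24 - 6*(-5160600) = 24 + 30963600 = 30963624)
sqrt(U + (87 + 58)**2) = sqrt(30963624 + (87 + 58)**2) = sqrt(30963624 + 145**2) = sqrt(30963624 + 21025) = sqrt(30984649)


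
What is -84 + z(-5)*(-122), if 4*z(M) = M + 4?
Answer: -107/2 ≈ -53.500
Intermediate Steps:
z(M) = 1 + M/4 (z(M) = (M + 4)/4 = (4 + M)/4 = 1 + M/4)
-84 + z(-5)*(-122) = -84 + (1 + (¼)*(-5))*(-122) = -84 + (1 - 5/4)*(-122) = -84 - ¼*(-122) = -84 + 61/2 = -107/2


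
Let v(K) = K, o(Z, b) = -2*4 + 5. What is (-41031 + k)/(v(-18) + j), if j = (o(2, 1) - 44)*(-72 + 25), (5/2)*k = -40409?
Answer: -285973/10955 ≈ -26.104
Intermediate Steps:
o(Z, b) = -3 (o(Z, b) = -8 + 5 = -3)
k = -80818/5 (k = (2/5)*(-40409) = -80818/5 ≈ -16164.)
j = 2209 (j = (-3 - 44)*(-72 + 25) = -47*(-47) = 2209)
(-41031 + k)/(v(-18) + j) = (-41031 - 80818/5)/(-18 + 2209) = -285973/5/2191 = -285973/5*1/2191 = -285973/10955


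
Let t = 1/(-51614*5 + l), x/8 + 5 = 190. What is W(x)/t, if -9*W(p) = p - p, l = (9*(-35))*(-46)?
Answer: 0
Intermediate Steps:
x = 1480 (x = -40 + 8*190 = -40 + 1520 = 1480)
l = 14490 (l = -315*(-46) = 14490)
W(p) = 0 (W(p) = -(p - p)/9 = -⅑*0 = 0)
t = -1/243580 (t = 1/(-51614*5 + 14490) = 1/(-258070 + 14490) = 1/(-243580) = -1/243580 ≈ -4.1054e-6)
W(x)/t = 0/(-1/243580) = 0*(-243580) = 0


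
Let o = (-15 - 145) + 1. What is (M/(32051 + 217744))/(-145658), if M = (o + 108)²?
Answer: -289/4042737790 ≈ -7.1486e-8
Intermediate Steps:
o = -159 (o = -160 + 1 = -159)
M = 2601 (M = (-159 + 108)² = (-51)² = 2601)
(M/(32051 + 217744))/(-145658) = (2601/(32051 + 217744))/(-145658) = (2601/249795)*(-1/145658) = (2601*(1/249795))*(-1/145658) = (289/27755)*(-1/145658) = -289/4042737790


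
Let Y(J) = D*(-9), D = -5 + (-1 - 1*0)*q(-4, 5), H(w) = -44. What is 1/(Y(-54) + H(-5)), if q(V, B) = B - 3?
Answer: 1/19 ≈ 0.052632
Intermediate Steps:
q(V, B) = -3 + B
D = -7 (D = -5 + (-1 - 1*0)*(-3 + 5) = -5 + (-1 + 0)*2 = -5 - 1*2 = -5 - 2 = -7)
Y(J) = 63 (Y(J) = -7*(-9) = 63)
1/(Y(-54) + H(-5)) = 1/(63 - 44) = 1/19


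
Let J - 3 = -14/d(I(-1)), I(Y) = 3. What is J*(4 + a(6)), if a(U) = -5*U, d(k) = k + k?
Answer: -52/3 ≈ -17.333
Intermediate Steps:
d(k) = 2*k
J = 2/3 (J = 3 - 14/(2*3) = 3 - 14/6 = 3 - 14*1/6 = 3 - 7/3 = 2/3 ≈ 0.66667)
J*(4 + a(6)) = 2*(4 - 5*6)/3 = 2*(4 - 30)/3 = (2/3)*(-26) = -52/3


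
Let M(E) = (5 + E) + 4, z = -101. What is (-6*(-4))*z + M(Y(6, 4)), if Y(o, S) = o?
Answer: -2409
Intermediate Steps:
M(E) = 9 + E
(-6*(-4))*z + M(Y(6, 4)) = -6*(-4)*(-101) + (9 + 6) = 24*(-101) + 15 = -2424 + 15 = -2409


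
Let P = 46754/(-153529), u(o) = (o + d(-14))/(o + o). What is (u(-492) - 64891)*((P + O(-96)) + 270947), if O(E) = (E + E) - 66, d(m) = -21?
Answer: -884535691658951979/50357512 ≈ -1.7565e+10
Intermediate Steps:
u(o) = (-21 + o)/(2*o) (u(o) = (o - 21)/(o + o) = (-21 + o)/((2*o)) = (-21 + o)*(1/(2*o)) = (-21 + o)/(2*o))
P = -46754/153529 (P = 46754*(-1/153529) = -46754/153529 ≈ -0.30453)
O(E) = -66 + 2*E (O(E) = 2*E - 66 = -66 + 2*E)
(u(-492) - 64891)*((P + O(-96)) + 270947) = ((1/2)*(-21 - 492)/(-492) - 64891)*((-46754/153529 + (-66 + 2*(-96))) + 270947) = ((1/2)*(-1/492)*(-513) - 64891)*((-46754/153529 + (-66 - 192)) + 270947) = (171/328 - 64891)*((-46754/153529 - 258) + 270947) = -21284077*(-39657236/153529 + 270947)/328 = -21284077/328*41558564727/153529 = -884535691658951979/50357512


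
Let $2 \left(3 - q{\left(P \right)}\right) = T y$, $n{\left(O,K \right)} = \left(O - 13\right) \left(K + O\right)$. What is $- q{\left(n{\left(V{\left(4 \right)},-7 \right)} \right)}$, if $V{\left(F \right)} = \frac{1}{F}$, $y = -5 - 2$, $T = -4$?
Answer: $11$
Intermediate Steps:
$y = -7$ ($y = -5 - 2 = -7$)
$n{\left(O,K \right)} = \left(-13 + O\right) \left(K + O\right)$
$q{\left(P \right)} = -11$ ($q{\left(P \right)} = 3 - \frac{\left(-4\right) \left(-7\right)}{2} = 3 - 14 = -11$)
$- q{\left(n{\left(V{\left(4 \right)},-7 \right)} \right)} = \left(-1\right) \left(-11\right) = 11$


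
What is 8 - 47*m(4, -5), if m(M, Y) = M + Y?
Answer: 55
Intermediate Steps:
8 - 47*m(4, -5) = 8 - 47*(4 - 5) = 8 - 47*(-1) = 8 + 47 = 55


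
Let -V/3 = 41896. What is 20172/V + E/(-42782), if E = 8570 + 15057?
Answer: -79846435/112024667 ≈ -0.71276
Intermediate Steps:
E = 23627
V = -125688 (V = -3*41896 = -125688)
20172/V + E/(-42782) = 20172/(-125688) + 23627/(-42782) = 20172*(-1/125688) + 23627*(-1/42782) = -1681/10474 - 23627/42782 = -79846435/112024667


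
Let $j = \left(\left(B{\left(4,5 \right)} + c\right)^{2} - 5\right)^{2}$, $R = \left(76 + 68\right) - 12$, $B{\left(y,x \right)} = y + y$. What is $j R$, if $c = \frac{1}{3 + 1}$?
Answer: $\frac{33596673}{64} \approx 5.2495 \cdot 10^{5}$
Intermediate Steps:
$B{\left(y,x \right)} = 2 y$
$c = \frac{1}{4} \approx 0.25$
$R = 132$ ($R = 144 - 12 = 132$)
$j = \frac{1018081}{256}$ ($j = \left(\left(2 \cdot 4 + \frac{1}{4}\right)^{2} - 5\right)^{2} = \left(\left(8 + \frac{1}{4}\right)^{2} - 5\right)^{2} = \left(\left(\frac{33}{4}\right)^{2} - 5\right)^{2} = \left(\frac{1089}{16} - 5\right)^{2} = \left(\frac{1009}{16}\right)^{2} = \frac{1018081}{256} \approx 3976.9$)
$j R = \frac{1018081}{256} \cdot 132 = \frac{33596673}{64}$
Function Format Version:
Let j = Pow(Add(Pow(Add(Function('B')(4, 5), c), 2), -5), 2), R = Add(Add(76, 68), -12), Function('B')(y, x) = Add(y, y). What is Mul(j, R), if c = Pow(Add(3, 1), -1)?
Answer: Rational(33596673, 64) ≈ 5.2495e+5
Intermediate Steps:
Function('B')(y, x) = Mul(2, y)
c = Rational(1, 4) (c = Pow(4, -1) = Rational(1, 4) ≈ 0.25000)
R = 132 (R = Add(144, -12) = 132)
j = Rational(1018081, 256) (j = Pow(Add(Pow(Add(Mul(2, 4), Rational(1, 4)), 2), -5), 2) = Pow(Add(Pow(Add(8, Rational(1, 4)), 2), -5), 2) = Pow(Add(Pow(Rational(33, 4), 2), -5), 2) = Pow(Add(Rational(1089, 16), -5), 2) = Pow(Rational(1009, 16), 2) = Rational(1018081, 256) ≈ 3976.9)
Mul(j, R) = Mul(Rational(1018081, 256), 132) = Rational(33596673, 64)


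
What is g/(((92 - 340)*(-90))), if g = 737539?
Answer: 737539/22320 ≈ 33.044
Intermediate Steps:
g/(((92 - 340)*(-90))) = 737539/(((92 - 340)*(-90))) = 737539/((-248*(-90))) = 737539/22320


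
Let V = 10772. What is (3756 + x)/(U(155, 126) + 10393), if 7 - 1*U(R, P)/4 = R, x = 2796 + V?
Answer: 17324/9801 ≈ 1.7676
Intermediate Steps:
x = 13568 (x = 2796 + 10772 = 13568)
U(R, P) = 28 - 4*R
(3756 + x)/(U(155, 126) + 10393) = (3756 + 13568)/((28 - 4*155) + 10393) = 17324/((28 - 620) + 10393) = 17324/(-592 + 10393) = 17324/9801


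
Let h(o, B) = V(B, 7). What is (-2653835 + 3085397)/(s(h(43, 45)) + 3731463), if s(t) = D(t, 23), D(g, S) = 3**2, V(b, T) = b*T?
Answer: 71927/621912 ≈ 0.11565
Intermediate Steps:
V(b, T) = T*b
h(o, B) = 7*B
D(g, S) = 9
s(t) = 9
(-2653835 + 3085397)/(s(h(43, 45)) + 3731463) = (-2653835 + 3085397)/(9 + 3731463) = 431562/3731472 = 431562*(1/3731472) = 71927/621912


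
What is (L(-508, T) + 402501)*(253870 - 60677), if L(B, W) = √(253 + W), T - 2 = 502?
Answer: 77760375693 + 193193*√757 ≈ 7.7766e+10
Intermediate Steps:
T = 504 (T = 2 + 502 = 504)
(L(-508, T) + 402501)*(253870 - 60677) = (√(253 + 504) + 402501)*(253870 - 60677) = (√757 + 402501)*193193 = (402501 + √757)*193193 = 77760375693 + 193193*√757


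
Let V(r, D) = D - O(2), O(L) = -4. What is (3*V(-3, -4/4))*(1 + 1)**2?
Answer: 36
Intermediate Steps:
V(r, D) = 4 + D (V(r, D) = D - 1*(-4) = D + 4 = 4 + D)
(3*V(-3, -4/4))*(1 + 1)**2 = (3*(4 - 4/4))*(1 + 1)**2 = (3*(4 - 4*1/4))*2**2 = (3*(4 - 1))*4 = (3*3)*4 = 9*4 = 36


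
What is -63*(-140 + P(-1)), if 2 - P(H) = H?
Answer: 8631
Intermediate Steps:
P(H) = 2 - H
-63*(-140 + P(-1)) = -63*(-140 + (2 - 1*(-1))) = -63*(-140 + (2 + 1)) = -63*(-140 + 3) = -63*(-137) = 8631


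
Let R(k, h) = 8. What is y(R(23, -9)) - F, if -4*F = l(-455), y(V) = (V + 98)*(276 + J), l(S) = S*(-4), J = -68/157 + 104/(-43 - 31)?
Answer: 171459119/5809 ≈ 29516.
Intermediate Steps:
J = -10680/5809 (J = -68*1/157 + 104/(-74) = -68/157 + 104*(-1/74) = -68/157 - 52/37 = -10680/5809 ≈ -1.8385)
l(S) = -4*S
y(V) = 156075192/5809 + 1592604*V/5809 (y(V) = (V + 98)*(276 - 10680/5809) = (98 + V)*(1592604/5809) = 156075192/5809 + 1592604*V/5809)
F = -455 (F = -(-1)*(-455) = -¼*1820 = -455)
y(R(23, -9)) - F = (156075192/5809 + (1592604/5809)*8) - 1*(-455) = (156075192/5809 + 12740832/5809) + 455 = 168816024/5809 + 455 = 171459119/5809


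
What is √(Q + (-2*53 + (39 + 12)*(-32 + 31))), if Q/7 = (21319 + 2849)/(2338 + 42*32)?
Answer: I*√7681441/263 ≈ 10.538*I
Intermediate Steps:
Q = 12084/263 (Q = 7*((21319 + 2849)/(2338 + 42*32)) = 7*(24168/(2338 + 1344)) = 7*(24168/3682) = 7*(24168*(1/3682)) = 7*(12084/1841) = 12084/263 ≈ 45.947)
√(Q + (-2*53 + (39 + 12)*(-32 + 31))) = √(12084/263 + (-2*53 + (39 + 12)*(-32 + 31))) = √(12084/263 + (-106 + 51*(-1))) = √(12084/263 + (-106 - 51)) = √(12084/263 - 157) = √(-29207/263) = I*√7681441/263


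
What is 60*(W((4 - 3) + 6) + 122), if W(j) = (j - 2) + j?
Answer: 8040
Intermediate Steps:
W(j) = -2 + 2*j (W(j) = (-2 + j) + j = -2 + 2*j)
60*(W((4 - 3) + 6) + 122) = 60*((-2 + 2*((4 - 3) + 6)) + 122) = 60*((-2 + 2*(1 + 6)) + 122) = 60*((-2 + 2*7) + 122) = 60*((-2 + 14) + 122) = 60*(12 + 122) = 60*134 = 8040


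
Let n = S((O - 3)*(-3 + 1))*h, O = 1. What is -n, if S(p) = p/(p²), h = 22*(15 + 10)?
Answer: -275/2 ≈ -137.50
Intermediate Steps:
h = 550 (h = 22*25 = 550)
S(p) = 1/p (S(p) = p/p² = 1/p)
n = 275/2 (n = 550/((1 - 3)*(-3 + 1)) = 550/(-2*(-2)) = 550/4 = (¼)*550 = 275/2 ≈ 137.50)
-n = -1*275/2 = -275/2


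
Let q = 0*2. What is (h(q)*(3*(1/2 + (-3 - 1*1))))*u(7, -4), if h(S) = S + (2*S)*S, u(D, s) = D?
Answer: 0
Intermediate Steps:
q = 0
h(S) = S + 2*S²
(h(q)*(3*(1/2 + (-3 - 1*1))))*u(7, -4) = ((0*(1 + 2*0))*(3*(1/2 + (-3 - 1*1))))*7 = ((0*(1 + 0))*(3*(½ + (-3 - 1))))*7 = ((0*1)*(3*(½ - 4)))*7 = (0*(3*(-7/2)))*7 = (0*(-21/2))*7 = 0*7 = 0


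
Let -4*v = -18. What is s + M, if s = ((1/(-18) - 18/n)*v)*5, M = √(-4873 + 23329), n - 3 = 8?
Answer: -1675/44 + 2*√4614 ≈ 97.785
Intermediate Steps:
n = 11 (n = 3 + 8 = 11)
v = 9/2 (v = -¼*(-18) = 9/2 ≈ 4.5000)
M = 2*√4614 (M = √18456 = 2*√4614 ≈ 135.85)
s = -1675/44 (s = ((1/(-18) - 18/11)*(9/2))*5 = ((1*(-1/18) - 18*1/11)*(9/2))*5 = ((-1/18 - 18/11)*(9/2))*5 = -335/198*9/2*5 = -335/44*5 = -1675/44 ≈ -38.068)
s + M = -1675/44 + 2*√4614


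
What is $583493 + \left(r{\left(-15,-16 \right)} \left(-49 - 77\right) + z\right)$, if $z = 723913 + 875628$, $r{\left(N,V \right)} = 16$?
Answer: $2181018$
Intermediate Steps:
$z = 1599541$
$583493 + \left(r{\left(-15,-16 \right)} \left(-49 - 77\right) + z\right) = 583493 + \left(16 \left(-49 - 77\right) + 1599541\right) = 583493 + \left(16 \left(-126\right) + 1599541\right) = 583493 + \left(-2016 + 1599541\right) = 583493 + 1597525 = 2181018$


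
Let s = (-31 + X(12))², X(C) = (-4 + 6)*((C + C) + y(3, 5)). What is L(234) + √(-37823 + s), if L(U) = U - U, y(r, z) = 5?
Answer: I*√37094 ≈ 192.6*I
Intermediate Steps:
L(U) = 0
X(C) = 10 + 4*C (X(C) = (-4 + 6)*((C + C) + 5) = 2*(2*C + 5) = 2*(5 + 2*C) = 10 + 4*C)
s = 729 (s = (-31 + (10 + 4*12))² = (-31 + (10 + 48))² = (-31 + 58)² = 27² = 729)
L(234) + √(-37823 + s) = 0 + √(-37823 + 729) = 0 + √(-37094) = 0 + I*√37094 = I*√37094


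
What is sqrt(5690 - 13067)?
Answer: I*sqrt(7377) ≈ 85.889*I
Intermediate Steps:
sqrt(5690 - 13067) = sqrt(-7377) = I*sqrt(7377)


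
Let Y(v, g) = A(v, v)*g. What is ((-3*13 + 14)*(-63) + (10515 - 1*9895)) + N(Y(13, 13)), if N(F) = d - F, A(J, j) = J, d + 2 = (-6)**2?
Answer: 2060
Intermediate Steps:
d = 34 (d = -2 + (-6)**2 = -2 + 36 = 34)
Y(v, g) = g*v (Y(v, g) = v*g = g*v)
N(F) = 34 - F
((-3*13 + 14)*(-63) + (10515 - 1*9895)) + N(Y(13, 13)) = ((-3*13 + 14)*(-63) + (10515 - 1*9895)) + (34 - 13*13) = ((-39 + 14)*(-63) + (10515 - 9895)) + (34 - 1*169) = (-25*(-63) + 620) + (34 - 169) = (1575 + 620) - 135 = 2195 - 135 = 2060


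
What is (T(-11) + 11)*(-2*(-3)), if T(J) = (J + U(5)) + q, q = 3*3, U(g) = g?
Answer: 84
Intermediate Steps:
q = 9
T(J) = 14 + J (T(J) = (J + 5) + 9 = (5 + J) + 9 = 14 + J)
(T(-11) + 11)*(-2*(-3)) = ((14 - 11) + 11)*(-2*(-3)) = (3 + 11)*6 = 14*6 = 84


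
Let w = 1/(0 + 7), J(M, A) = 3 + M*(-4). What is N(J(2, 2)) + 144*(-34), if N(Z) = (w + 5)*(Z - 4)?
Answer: -34596/7 ≈ -4942.3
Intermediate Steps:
J(M, A) = 3 - 4*M
w = ⅐ (w = 1/7 = ⅐ ≈ 0.14286)
N(Z) = -144/7 + 36*Z/7 (N(Z) = (⅐ + 5)*(Z - 4) = 36*(-4 + Z)/7 = -144/7 + 36*Z/7)
N(J(2, 2)) + 144*(-34) = (-144/7 + 36*(3 - 4*2)/7) + 144*(-34) = (-144/7 + 36*(3 - 8)/7) - 4896 = (-144/7 + (36/7)*(-5)) - 4896 = (-144/7 - 180/7) - 4896 = -324/7 - 4896 = -34596/7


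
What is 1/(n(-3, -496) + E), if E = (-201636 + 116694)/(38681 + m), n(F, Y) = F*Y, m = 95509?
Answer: 2485/3696107 ≈ 0.00067233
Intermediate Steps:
E = -1573/2485 (E = (-201636 + 116694)/(38681 + 95509) = -84942/134190 = -84942*1/134190 = -1573/2485 ≈ -0.63300)
1/(n(-3, -496) + E) = 1/(-3*(-496) - 1573/2485) = 1/(1488 - 1573/2485) = 1/(3696107/2485) = 2485/3696107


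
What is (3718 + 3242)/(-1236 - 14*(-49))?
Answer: -696/55 ≈ -12.655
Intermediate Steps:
(3718 + 3242)/(-1236 - 14*(-49)) = 6960/(-1236 + 686) = 6960/(-550) = 6960*(-1/550) = -696/55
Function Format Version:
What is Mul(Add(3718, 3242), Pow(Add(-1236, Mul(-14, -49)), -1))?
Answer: Rational(-696, 55) ≈ -12.655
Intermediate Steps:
Mul(Add(3718, 3242), Pow(Add(-1236, Mul(-14, -49)), -1)) = Mul(6960, Pow(Add(-1236, 686), -1)) = Mul(6960, Pow(-550, -1)) = Mul(6960, Rational(-1, 550)) = Rational(-696, 55)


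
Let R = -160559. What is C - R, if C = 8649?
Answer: 169208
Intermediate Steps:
C - R = 8649 - 1*(-160559) = 8649 + 160559 = 169208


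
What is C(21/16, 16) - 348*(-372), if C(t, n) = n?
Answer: 129472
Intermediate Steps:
C(21/16, 16) - 348*(-372) = 16 - 348*(-372) = 16 + 129456 = 129472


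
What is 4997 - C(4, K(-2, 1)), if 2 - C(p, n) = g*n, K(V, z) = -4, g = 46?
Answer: 4811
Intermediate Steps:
C(p, n) = 2 - 46*n
4997 - C(4, K(-2, 1)) = 4997 - (2 - 46*(-4)) = 4997 - (2 + 184) = 4997 - 1*186 = 4997 - 186 = 4811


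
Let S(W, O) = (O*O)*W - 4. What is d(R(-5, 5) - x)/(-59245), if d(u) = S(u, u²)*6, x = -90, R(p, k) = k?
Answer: -46426856226/59245 ≈ -7.8364e+5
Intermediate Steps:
S(W, O) = -4 + W*O² (S(W, O) = O²*W - 4 = W*O² - 4 = -4 + W*O²)
d(u) = -24 + 6*u⁵ (d(u) = (-4 + u*(u²)²)*6 = (-4 + u*u⁴)*6 = (-4 + u⁵)*6 = -24 + 6*u⁵)
d(R(-5, 5) - x)/(-59245) = (-24 + 6*(5 - 1*(-90))⁵)/(-59245) = (-24 + 6*(5 + 90)⁵)*(-1/59245) = (-24 + 6*95⁵)*(-1/59245) = (-24 + 6*7737809375)*(-1/59245) = (-24 + 46426856250)*(-1/59245) = 46426856226*(-1/59245) = -46426856226/59245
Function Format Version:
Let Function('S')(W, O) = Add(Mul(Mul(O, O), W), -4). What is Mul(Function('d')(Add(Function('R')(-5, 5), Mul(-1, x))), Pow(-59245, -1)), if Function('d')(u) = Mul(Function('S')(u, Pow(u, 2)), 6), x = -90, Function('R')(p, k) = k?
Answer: Rational(-46426856226, 59245) ≈ -7.8364e+5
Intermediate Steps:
Function('S')(W, O) = Add(-4, Mul(W, Pow(O, 2))) (Function('S')(W, O) = Add(Mul(Pow(O, 2), W), -4) = Add(Mul(W, Pow(O, 2)), -4) = Add(-4, Mul(W, Pow(O, 2))))
Function('d')(u) = Add(-24, Mul(6, Pow(u, 5))) (Function('d')(u) = Mul(Add(-4, Mul(u, Pow(Pow(u, 2), 2))), 6) = Mul(Add(-4, Mul(u, Pow(u, 4))), 6) = Mul(Add(-4, Pow(u, 5)), 6) = Add(-24, Mul(6, Pow(u, 5))))
Mul(Function('d')(Add(Function('R')(-5, 5), Mul(-1, x))), Pow(-59245, -1)) = Mul(Add(-24, Mul(6, Pow(Add(5, Mul(-1, -90)), 5))), Pow(-59245, -1)) = Mul(Add(-24, Mul(6, Pow(Add(5, 90), 5))), Rational(-1, 59245)) = Mul(Add(-24, Mul(6, Pow(95, 5))), Rational(-1, 59245)) = Mul(Add(-24, Mul(6, 7737809375)), Rational(-1, 59245)) = Mul(Add(-24, 46426856250), Rational(-1, 59245)) = Mul(46426856226, Rational(-1, 59245)) = Rational(-46426856226, 59245)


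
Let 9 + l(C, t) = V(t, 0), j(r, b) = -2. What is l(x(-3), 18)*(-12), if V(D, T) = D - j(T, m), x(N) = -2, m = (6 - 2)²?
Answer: -132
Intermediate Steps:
m = 16 (m = 4² = 16)
V(D, T) = 2 + D (V(D, T) = D - 1*(-2) = D + 2 = 2 + D)
l(C, t) = -7 + t (l(C, t) = -9 + (2 + t) = -7 + t)
l(x(-3), 18)*(-12) = (-7 + 18)*(-12) = 11*(-12) = -132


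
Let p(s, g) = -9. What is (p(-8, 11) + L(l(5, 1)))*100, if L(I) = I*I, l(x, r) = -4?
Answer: 700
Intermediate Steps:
L(I) = I²
(p(-8, 11) + L(l(5, 1)))*100 = (-9 + (-4)²)*100 = (-9 + 16)*100 = 7*100 = 700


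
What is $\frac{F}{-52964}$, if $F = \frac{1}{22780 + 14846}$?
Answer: $- \frac{1}{1992823464} \approx -5.018 \cdot 10^{-10}$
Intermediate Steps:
$F = \frac{1}{37626} \approx 2.6577 \cdot 10^{-5}$
$\frac{F}{-52964} = \frac{1}{37626 \left(-52964\right)} = \frac{1}{37626} \left(- \frac{1}{52964}\right) = - \frac{1}{1992823464}$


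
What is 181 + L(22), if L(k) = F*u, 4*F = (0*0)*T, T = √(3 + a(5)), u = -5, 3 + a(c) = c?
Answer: 181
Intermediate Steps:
a(c) = -3 + c
T = √5 (T = √(3 + (-3 + 5)) = √(3 + 2) = √5 ≈ 2.2361)
F = 0 (F = ((0*0)*√5)/4 = (0*√5)/4 = (¼)*0 = 0)
L(k) = 0 (L(k) = 0*(-5) = 0)
181 + L(22) = 181 + 0 = 181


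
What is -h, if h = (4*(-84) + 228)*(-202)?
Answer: -21816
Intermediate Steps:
h = 21816 (h = (-336 + 228)*(-202) = -108*(-202) = 21816)
-h = -1*21816 = -21816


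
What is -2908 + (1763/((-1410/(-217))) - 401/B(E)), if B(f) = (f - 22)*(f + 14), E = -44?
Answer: -245387641/93060 ≈ -2636.9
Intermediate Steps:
B(f) = (-22 + f)*(14 + f)
-2908 + (1763/((-1410/(-217))) - 401/B(E)) = -2908 + (1763/((-1410/(-217))) - 401/(-308 + (-44)² - 8*(-44))) = -2908 + (1763/((-1410*(-1/217))) - 401/(-308 + 1936 + 352)) = -2908 + (1763/(1410/217) - 401/1980) = -2908 + (1763*(217/1410) - 401*1/1980) = -2908 + (382571/1410 - 401/1980) = -2908 + 25230839/93060 = -245387641/93060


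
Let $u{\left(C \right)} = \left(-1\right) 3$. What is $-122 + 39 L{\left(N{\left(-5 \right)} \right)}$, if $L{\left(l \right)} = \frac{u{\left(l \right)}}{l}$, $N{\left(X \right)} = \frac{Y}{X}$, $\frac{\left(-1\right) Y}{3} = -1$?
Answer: $73$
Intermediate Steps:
$Y = 3$ ($Y = \left(-3\right) \left(-1\right) = 3$)
$u{\left(C \right)} = -3$
$N{\left(X \right)} = \frac{3}{X}$
$L{\left(l \right)} = - \frac{3}{l}$
$-122 + 39 L{\left(N{\left(-5 \right)} \right)} = -122 + 39 \left(- \frac{3}{3 \frac{1}{-5}}\right) = -122 + 39 \left(- \frac{3}{3 \left(- \frac{1}{5}\right)}\right) = -122 + 39 \left(- \frac{3}{- \frac{3}{5}}\right) = -122 + 39 \left(\left(-3\right) \left(- \frac{5}{3}\right)\right) = -122 + 39 \cdot 5 = -122 + 195 = 73$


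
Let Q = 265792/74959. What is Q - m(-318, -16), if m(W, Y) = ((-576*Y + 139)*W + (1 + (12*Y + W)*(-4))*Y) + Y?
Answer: 225444105750/74959 ≈ 3.0076e+6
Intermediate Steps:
Q = 265792/74959 (Q = 265792*(1/74959) = 265792/74959 ≈ 3.5458)
m(W, Y) = Y + W*(139 - 576*Y) + Y*(1 - 48*Y - 4*W) (m(W, Y) = ((139 - 576*Y)*W + (1 + (W + 12*Y)*(-4))*Y) + Y = (W*(139 - 576*Y) + (1 + (-48*Y - 4*W))*Y) + Y = (W*(139 - 576*Y) + (1 - 48*Y - 4*W)*Y) + Y = (W*(139 - 576*Y) + Y*(1 - 48*Y - 4*W)) + Y = Y + W*(139 - 576*Y) + Y*(1 - 48*Y - 4*W))
Q - m(-318, -16) = 265792/74959 - (-48*(-16)² + 2*(-16) + 139*(-318) - 580*(-318)*(-16)) = 265792/74959 - (-48*256 - 32 - 44202 - 2951040) = 265792/74959 - (-12288 - 32 - 44202 - 2951040) = 265792/74959 - 1*(-3007562) = 265792/74959 + 3007562 = 225444105750/74959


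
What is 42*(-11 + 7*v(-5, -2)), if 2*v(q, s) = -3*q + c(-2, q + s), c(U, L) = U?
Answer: 1449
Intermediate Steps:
v(q, s) = -1 - 3*q/2 (v(q, s) = (-3*q - 2)/2 = (-2 - 3*q)/2 = -1 - 3*q/2)
42*(-11 + 7*v(-5, -2)) = 42*(-11 + 7*(-1 - 3/2*(-5))) = 42*(-11 + 7*(-1 + 15/2)) = 42*(-11 + 7*(13/2)) = 42*(-11 + 91/2) = 42*(69/2) = 1449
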